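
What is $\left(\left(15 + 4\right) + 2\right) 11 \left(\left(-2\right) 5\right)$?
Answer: $-2310$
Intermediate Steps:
$\left(\left(15 + 4\right) + 2\right) 11 \left(\left(-2\right) 5\right) = \left(19 + 2\right) 11 \left(-10\right) = 21 \cdot 11 \left(-10\right) = 231 \left(-10\right) = -2310$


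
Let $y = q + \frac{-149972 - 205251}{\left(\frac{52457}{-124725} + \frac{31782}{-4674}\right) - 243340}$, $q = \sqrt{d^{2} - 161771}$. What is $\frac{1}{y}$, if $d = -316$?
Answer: $\frac{163207233721197970625327820}{6922700441826506700710888892797} - \frac{559029492219126570685805584 i \sqrt{61915}}{34613502209132533503554444463985} \approx 2.3576 \cdot 10^{-5} - 0.0040187 i$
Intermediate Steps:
$q = i \sqrt{61915}$ ($q = \sqrt{\left(-316\right)^{2} - 161771} = \sqrt{99856 - 161771} = \sqrt{-61915} = i \sqrt{61915} \approx 248.83 i$)
$y = \frac{34513741977825}{23643804520828} + i \sqrt{61915}$ ($y = i \sqrt{61915} + \frac{-149972 - 205251}{\left(\frac{52457}{-124725} + \frac{31782}{-4674}\right) - 243340} = i \sqrt{61915} - \frac{355223}{\left(52457 \left(- \frac{1}{124725}\right) + 31782 \left(- \frac{1}{4674}\right)\right) - 243340} = i \sqrt{61915} - \frac{355223}{\left(- \frac{52457}{124725} - \frac{5297}{779}\right) - 243340} = i \sqrt{61915} - \frac{355223}{- \frac{701532328}{97160775} - 243340} = i \sqrt{61915} - \frac{355223}{- \frac{23643804520828}{97160775}} = i \sqrt{61915} - - \frac{34513741977825}{23643804520828} = i \sqrt{61915} + \frac{34513741977825}{23643804520828} = \frac{34513741977825}{23643804520828} + i \sqrt{61915} \approx 1.4597 + 248.83 i$)
$\frac{1}{y} = \frac{1}{\frac{34513741977825}{23643804520828} + i \sqrt{61915}}$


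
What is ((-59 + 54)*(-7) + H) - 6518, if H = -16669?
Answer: -23152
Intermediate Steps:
((-59 + 54)*(-7) + H) - 6518 = ((-59 + 54)*(-7) - 16669) - 6518 = (-5*(-7) - 16669) - 6518 = (35 - 16669) - 6518 = -16634 - 6518 = -23152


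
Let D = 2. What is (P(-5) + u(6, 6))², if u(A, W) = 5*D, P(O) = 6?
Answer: 256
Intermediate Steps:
u(A, W) = 10 (u(A, W) = 5*2 = 10)
(P(-5) + u(6, 6))² = (6 + 10)² = 16² = 256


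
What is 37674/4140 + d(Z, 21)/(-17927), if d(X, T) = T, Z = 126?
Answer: 233021/25610 ≈ 9.0988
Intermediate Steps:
37674/4140 + d(Z, 21)/(-17927) = 37674/4140 + 21/(-17927) = 37674*(1/4140) + 21*(-1/17927) = 91/10 - 3/2561 = 233021/25610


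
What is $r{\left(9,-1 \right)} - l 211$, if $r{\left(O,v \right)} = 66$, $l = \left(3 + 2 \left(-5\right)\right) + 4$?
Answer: $699$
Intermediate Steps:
$l = -3$ ($l = \left(3 - 10\right) + 4 = -7 + 4 = -3$)
$r{\left(9,-1 \right)} - l 211 = 66 - \left(-3\right) 211 = 66 - -633 = 66 + 633 = 699$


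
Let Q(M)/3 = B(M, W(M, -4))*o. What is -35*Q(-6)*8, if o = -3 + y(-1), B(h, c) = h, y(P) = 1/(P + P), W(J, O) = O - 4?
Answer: -17640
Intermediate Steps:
W(J, O) = -4 + O
y(P) = 1/(2*P)
o = -7/2 (o = -3 + (1/2)/(-1) = -3 + (1/2)*(-1) = -3 - 1/2 = -7/2 ≈ -3.5000)
Q(M) = -21*M/2 (Q(M) = 3*(M*(-7/2)) = 3*(-7*M/2) = -21*M/2)
-35*Q(-6)*8 = -(-735)*(-6)/2*8 = -35*63*8 = -2205*8 = -17640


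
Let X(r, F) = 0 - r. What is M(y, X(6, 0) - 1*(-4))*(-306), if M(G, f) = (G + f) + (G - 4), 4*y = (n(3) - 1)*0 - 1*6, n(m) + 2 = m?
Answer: 2754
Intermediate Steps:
n(m) = -2 + m
y = -3/2 (y = (((-2 + 3) - 1)*0 - 1*6)/4 = ((1 - 1)*0 - 6)/4 = (0*0 - 6)/4 = (0 - 6)/4 = (¼)*(-6) = -3/2 ≈ -1.5000)
X(r, F) = -r
M(G, f) = -4 + f + 2*G (M(G, f) = (G + f) + (-4 + G) = -4 + f + 2*G)
M(y, X(6, 0) - 1*(-4))*(-306) = (-4 + (-1*6 - 1*(-4)) + 2*(-3/2))*(-306) = (-4 + (-6 + 4) - 3)*(-306) = (-4 - 2 - 3)*(-306) = -9*(-306) = 2754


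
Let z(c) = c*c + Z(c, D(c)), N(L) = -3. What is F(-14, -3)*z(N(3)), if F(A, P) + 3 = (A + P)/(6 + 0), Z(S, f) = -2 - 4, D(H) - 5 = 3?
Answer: -35/2 ≈ -17.500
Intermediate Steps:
D(H) = 8 (D(H) = 5 + 3 = 8)
Z(S, f) = -6
F(A, P) = -3 + A/6 + P/6 (F(A, P) = -3 + (A + P)/(6 + 0) = -3 + (A + P)/6 = -3 + (A + P)*(⅙) = -3 + (A/6 + P/6) = -3 + A/6 + P/6)
z(c) = -6 + c² (z(c) = c*c - 6 = c² - 6 = -6 + c²)
F(-14, -3)*z(N(3)) = (-3 + (⅙)*(-14) + (⅙)*(-3))*(-6 + (-3)²) = (-3 - 7/3 - ½)*(-6 + 9) = -35/6*3 = -35/2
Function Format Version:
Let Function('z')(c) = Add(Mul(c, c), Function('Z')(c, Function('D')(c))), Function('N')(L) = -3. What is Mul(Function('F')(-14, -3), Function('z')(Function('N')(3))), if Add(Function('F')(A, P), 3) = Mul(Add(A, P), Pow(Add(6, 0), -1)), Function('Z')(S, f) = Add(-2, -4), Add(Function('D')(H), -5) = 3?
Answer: Rational(-35, 2) ≈ -17.500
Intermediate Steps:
Function('D')(H) = 8 (Function('D')(H) = Add(5, 3) = 8)
Function('Z')(S, f) = -6
Function('F')(A, P) = Add(-3, Mul(Rational(1, 6), A), Mul(Rational(1, 6), P)) (Function('F')(A, P) = Add(-3, Mul(Add(A, P), Pow(Add(6, 0), -1))) = Add(-3, Mul(Add(A, P), Pow(6, -1))) = Add(-3, Mul(Add(A, P), Rational(1, 6))) = Add(-3, Add(Mul(Rational(1, 6), A), Mul(Rational(1, 6), P))) = Add(-3, Mul(Rational(1, 6), A), Mul(Rational(1, 6), P)))
Function('z')(c) = Add(-6, Pow(c, 2)) (Function('z')(c) = Add(Mul(c, c), -6) = Add(Pow(c, 2), -6) = Add(-6, Pow(c, 2)))
Mul(Function('F')(-14, -3), Function('z')(Function('N')(3))) = Mul(Add(-3, Mul(Rational(1, 6), -14), Mul(Rational(1, 6), -3)), Add(-6, Pow(-3, 2))) = Mul(Add(-3, Rational(-7, 3), Rational(-1, 2)), Add(-6, 9)) = Mul(Rational(-35, 6), 3) = Rational(-35, 2)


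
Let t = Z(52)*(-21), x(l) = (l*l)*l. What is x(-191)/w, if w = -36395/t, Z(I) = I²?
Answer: -395663586864/36395 ≈ -1.0871e+7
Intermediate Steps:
x(l) = l³ (x(l) = l²*l = l³)
t = -56784 (t = 52²*(-21) = 2704*(-21) = -56784)
w = 36395/56784 (w = -36395/(-56784) = -36395*(-1/56784) = 36395/56784 ≈ 0.64094)
x(-191)/w = (-191)³/(36395/56784) = -6967871*56784/36395 = -395663586864/36395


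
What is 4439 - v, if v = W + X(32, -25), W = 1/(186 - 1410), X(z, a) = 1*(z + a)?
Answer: 5424769/1224 ≈ 4432.0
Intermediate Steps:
X(z, a) = a + z (X(z, a) = 1*(a + z) = a + z)
W = -1/1224 (W = 1/(-1224) = -1/1224 ≈ -0.00081699)
v = 8567/1224 (v = -1/1224 + (-25 + 32) = -1/1224 + 7 = 8567/1224 ≈ 6.9992)
4439 - v = 4439 - 1*8567/1224 = 4439 - 8567/1224 = 5424769/1224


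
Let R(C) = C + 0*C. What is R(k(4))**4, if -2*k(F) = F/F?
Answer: 1/16 ≈ 0.062500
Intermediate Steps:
k(F) = -1/2 (k(F) = -F/(2*F) = -1/2*1 = -1/2)
R(C) = C (R(C) = C + 0 = C)
R(k(4))**4 = (-1/2)**4 = 1/16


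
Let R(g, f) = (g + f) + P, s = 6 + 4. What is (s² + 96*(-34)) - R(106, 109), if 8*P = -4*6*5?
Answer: -3364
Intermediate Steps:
P = -15 (P = (-4*6*5)/8 = (-24*5)/8 = (⅛)*(-120) = -15)
s = 10
R(g, f) = -15 + f + g (R(g, f) = (g + f) - 15 = (f + g) - 15 = -15 + f + g)
(s² + 96*(-34)) - R(106, 109) = (10² + 96*(-34)) - (-15 + 109 + 106) = (100 - 3264) - 1*200 = -3164 - 200 = -3364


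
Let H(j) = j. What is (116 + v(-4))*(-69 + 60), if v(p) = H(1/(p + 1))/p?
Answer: -4179/4 ≈ -1044.8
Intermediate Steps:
v(p) = 1/(p*(1 + p)) (v(p) = 1/((p + 1)*p) = 1/((1 + p)*p) = 1/(p*(1 + p)))
(116 + v(-4))*(-69 + 60) = (116 + 1/((-4)*(1 - 4)))*(-69 + 60) = (116 - ¼/(-3))*(-9) = (116 - ¼*(-⅓))*(-9) = (116 + 1/12)*(-9) = (1393/12)*(-9) = -4179/4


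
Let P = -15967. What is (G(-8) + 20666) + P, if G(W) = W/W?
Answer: 4700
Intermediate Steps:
G(W) = 1
(G(-8) + 20666) + P = (1 + 20666) - 15967 = 20667 - 15967 = 4700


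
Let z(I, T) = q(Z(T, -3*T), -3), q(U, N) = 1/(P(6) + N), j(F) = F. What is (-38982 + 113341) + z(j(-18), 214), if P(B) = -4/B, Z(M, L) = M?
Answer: 817946/11 ≈ 74359.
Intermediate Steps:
q(U, N) = 1/(-⅔ + N) (q(U, N) = 1/(-4/6 + N) = 1/(-4*⅙ + N) = 1/(-⅔ + N))
z(I, T) = -3/11 (z(I, T) = 3/(-2 + 3*(-3)) = 3/(-2 - 9) = 3/(-11) = 3*(-1/11) = -3/11)
(-38982 + 113341) + z(j(-18), 214) = (-38982 + 113341) - 3/11 = 74359 - 3/11 = 817946/11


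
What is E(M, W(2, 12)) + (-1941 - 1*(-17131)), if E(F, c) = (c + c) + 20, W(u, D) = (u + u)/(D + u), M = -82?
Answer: 106474/7 ≈ 15211.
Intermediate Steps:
W(u, D) = 2*u/(D + u) (W(u, D) = (2*u)/(D + u) = 2*u/(D + u))
E(F, c) = 20 + 2*c (E(F, c) = 2*c + 20 = 20 + 2*c)
E(M, W(2, 12)) + (-1941 - 1*(-17131)) = (20 + 2*(2*2/(12 + 2))) + (-1941 - 1*(-17131)) = (20 + 2*(2*2/14)) + (-1941 + 17131) = (20 + 2*(2*2*(1/14))) + 15190 = (20 + 2*(2/7)) + 15190 = (20 + 4/7) + 15190 = 144/7 + 15190 = 106474/7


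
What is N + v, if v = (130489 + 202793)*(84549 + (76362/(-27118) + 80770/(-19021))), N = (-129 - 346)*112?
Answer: 558985947966193120/19838903 ≈ 2.8176e+10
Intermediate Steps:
N = -53200 (N = -475*112 = -53200)
v = 558987003395832720/19838903 (v = 333282*(84549 + (76362*(-1/27118) + 80770*(-1/19021))) = 333282*(84549 + (-2937/1043 - 80770/19021)) = 333282*(84549 - 140107787/19838903) = 333282*(1677219301960/19838903) = 558987003395832720/19838903 ≈ 2.8176e+10)
N + v = -53200 + 558987003395832720/19838903 = 558985947966193120/19838903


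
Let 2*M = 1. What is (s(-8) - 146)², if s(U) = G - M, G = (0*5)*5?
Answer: 85849/4 ≈ 21462.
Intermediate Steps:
M = ½ (M = (½)*1 = ½ ≈ 0.50000)
G = 0 (G = 0*5 = 0)
s(U) = -½ (s(U) = 0 - 1*½ = 0 - ½ = -½)
(s(-8) - 146)² = (-½ - 146)² = (-293/2)² = 85849/4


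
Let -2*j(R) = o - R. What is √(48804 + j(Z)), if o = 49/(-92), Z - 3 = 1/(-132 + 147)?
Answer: √92945764830/1380 ≈ 220.92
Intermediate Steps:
Z = 46/15 (Z = 3 + 1/(-132 + 147) = 3 + 1/15 = 46/15 ≈ 3.0667)
o = -49/92 (o = 49*(-1/92) = -49/92 ≈ -0.53261)
j(R) = 49/184 + R/2 (j(R) = -(-49/92 - R)/2 = 49/184 + R/2)
√(48804 + j(Z)) = √(48804 + (49/184 + (½)*(46/15))) = √(48804 + (49/184 + 23/15)) = √(48804 + 4967/2760) = √(134704007/2760) = √92945764830/1380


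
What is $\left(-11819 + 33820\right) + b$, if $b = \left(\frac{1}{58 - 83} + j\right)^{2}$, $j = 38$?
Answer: $\frac{14651226}{625} \approx 23442.0$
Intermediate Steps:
$b = \frac{900601}{625}$ ($b = \left(\frac{1}{58 - 83} + 38\right)^{2} = \left(\frac{1}{-25} + 38\right)^{2} = \left(- \frac{1}{25} + 38\right)^{2} = \left(\frac{949}{25}\right)^{2} = \frac{900601}{625} \approx 1441.0$)
$\left(-11819 + 33820\right) + b = \left(-11819 + 33820\right) + \frac{900601}{625} = 22001 + \frac{900601}{625} = \frac{14651226}{625}$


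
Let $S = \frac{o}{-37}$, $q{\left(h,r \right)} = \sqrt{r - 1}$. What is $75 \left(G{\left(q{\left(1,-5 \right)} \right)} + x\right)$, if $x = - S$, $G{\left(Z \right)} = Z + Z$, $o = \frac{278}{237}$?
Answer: $\frac{6950}{2923} + 150 i \sqrt{6} \approx 2.3777 + 367.42 i$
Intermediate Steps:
$q{\left(h,r \right)} = \sqrt{-1 + r}$
$o = \frac{278}{237}$ ($o = 278 \cdot \frac{1}{237} = \frac{278}{237} \approx 1.173$)
$G{\left(Z \right)} = 2 Z$
$S = - \frac{278}{8769}$ ($S = \frac{278}{237 \left(-37\right)} = \frac{278}{237} \left(- \frac{1}{37}\right) = - \frac{278}{8769} \approx -0.031703$)
$x = \frac{278}{8769}$ ($x = \left(-1\right) \left(- \frac{278}{8769}\right) = \frac{278}{8769} \approx 0.031703$)
$75 \left(G{\left(q{\left(1,-5 \right)} \right)} + x\right) = 75 \left(2 \sqrt{-1 - 5} + \frac{278}{8769}\right) = 75 \left(2 \sqrt{-6} + \frac{278}{8769}\right) = 75 \left(2 i \sqrt{6} + \frac{278}{8769}\right) = 75 \left(\frac{278}{8769} + 2 i \sqrt{6}\right) = \frac{6950}{2923} + 150 i \sqrt{6}$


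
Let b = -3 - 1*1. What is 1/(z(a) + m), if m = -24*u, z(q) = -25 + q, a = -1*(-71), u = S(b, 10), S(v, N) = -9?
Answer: 1/262 ≈ 0.0038168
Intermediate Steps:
b = -4 (b = -3 - 1 = -4)
u = -9
a = 71
m = 216 (m = -24*(-9) = 216)
1/(z(a) + m) = 1/((-25 + 71) + 216) = 1/(46 + 216) = 1/262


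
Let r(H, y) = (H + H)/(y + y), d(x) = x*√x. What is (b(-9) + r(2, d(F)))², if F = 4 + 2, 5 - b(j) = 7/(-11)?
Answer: 207697/6534 + 62*√6/99 ≈ 33.321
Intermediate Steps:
b(j) = 62/11 (b(j) = 5 - 7/(-11) = 5 - 7*(-1)/11 = 5 - 1*(-7/11) = 5 + 7/11 = 62/11)
F = 6
d(x) = x^(3/2)
r(H, y) = H/y (r(H, y) = (2*H)/((2*y)) = (2*H)*(1/(2*y)) = H/y)
(b(-9) + r(2, d(F)))² = (62/11 + 2/(6^(3/2)))² = (62/11 + 2/((6*√6)))² = (62/11 + 2*(√6/36))² = (62/11 + √6/18)²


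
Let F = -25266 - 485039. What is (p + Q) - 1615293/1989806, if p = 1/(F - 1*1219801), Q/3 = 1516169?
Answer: 559234823317201471/122949117837 ≈ 4.5485e+6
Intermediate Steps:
Q = 4548507 (Q = 3*1516169 = 4548507)
F = -510305
p = -1/1730106 (p = 1/(-510305 - 1*1219801) = 1/(-510305 - 1219801) = 1/(-1730106) = -1/1730106 ≈ -5.7800e-7)
(p + Q) - 1615293/1989806 = (-1/1730106 + 4548507) - 1615293/1989806 = 7869399251741/1730106 - 1615293*1/1989806 = 7869399251741/1730106 - 1615293/1989806 = 559234823317201471/122949117837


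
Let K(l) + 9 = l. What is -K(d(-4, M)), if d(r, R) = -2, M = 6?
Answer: 11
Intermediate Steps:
K(l) = -9 + l
-K(d(-4, M)) = -(-9 - 2) = -1*(-11) = 11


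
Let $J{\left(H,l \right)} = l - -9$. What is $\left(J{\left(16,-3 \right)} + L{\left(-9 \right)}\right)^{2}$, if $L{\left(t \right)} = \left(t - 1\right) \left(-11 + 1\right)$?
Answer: $11236$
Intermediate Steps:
$J{\left(H,l \right)} = 9 + l$ ($J{\left(H,l \right)} = l + 9 = 9 + l$)
$L{\left(t \right)} = 10 - 10 t$ ($L{\left(t \right)} = \left(-1 + t\right) \left(-10\right) = 10 - 10 t$)
$\left(J{\left(16,-3 \right)} + L{\left(-9 \right)}\right)^{2} = \left(\left(9 - 3\right) + \left(10 - -90\right)\right)^{2} = \left(6 + \left(10 + 90\right)\right)^{2} = \left(6 + 100\right)^{2} = 106^{2} = 11236$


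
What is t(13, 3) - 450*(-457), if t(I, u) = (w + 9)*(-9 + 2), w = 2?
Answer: 205573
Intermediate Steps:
t(I, u) = -77 (t(I, u) = (2 + 9)*(-9 + 2) = 11*(-7) = -77)
t(13, 3) - 450*(-457) = -77 - 450*(-457) = -77 + 205650 = 205573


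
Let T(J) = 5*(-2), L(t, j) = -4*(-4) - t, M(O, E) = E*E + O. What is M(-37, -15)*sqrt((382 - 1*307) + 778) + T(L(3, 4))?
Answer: -10 + 188*sqrt(853) ≈ 5480.8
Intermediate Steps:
M(O, E) = O + E**2 (M(O, E) = E**2 + O = O + E**2)
L(t, j) = 16 - t
T(J) = -10
M(-37, -15)*sqrt((382 - 1*307) + 778) + T(L(3, 4)) = (-37 + (-15)**2)*sqrt((382 - 1*307) + 778) - 10 = (-37 + 225)*sqrt((382 - 307) + 778) - 10 = 188*sqrt(75 + 778) - 10 = 188*sqrt(853) - 10 = -10 + 188*sqrt(853)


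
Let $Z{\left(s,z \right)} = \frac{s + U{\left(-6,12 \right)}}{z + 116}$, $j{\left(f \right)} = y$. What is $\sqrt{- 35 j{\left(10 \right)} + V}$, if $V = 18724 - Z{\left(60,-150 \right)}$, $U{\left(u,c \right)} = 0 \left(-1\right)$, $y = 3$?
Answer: $\frac{\sqrt{5381401}}{17} \approx 136.46$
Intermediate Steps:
$j{\left(f \right)} = 3$
$U{\left(u,c \right)} = 0$
$Z{\left(s,z \right)} = \frac{s}{116 + z}$ ($Z{\left(s,z \right)} = \frac{s + 0}{z + 116} = \frac{s}{116 + z}$)
$V = \frac{318338}{17}$ ($V = 18724 - \frac{60}{116 - 150} = 18724 - \frac{60}{-34} = 18724 - 60 \left(- \frac{1}{34}\right) = 18724 - - \frac{30}{17} = 18724 + \frac{30}{17} = \frac{318338}{17} \approx 18726.0$)
$\sqrt{- 35 j{\left(10 \right)} + V} = \sqrt{\left(-35\right) 3 + \frac{318338}{17}} = \sqrt{-105 + \frac{318338}{17}} = \sqrt{\frac{316553}{17}} = \frac{\sqrt{5381401}}{17}$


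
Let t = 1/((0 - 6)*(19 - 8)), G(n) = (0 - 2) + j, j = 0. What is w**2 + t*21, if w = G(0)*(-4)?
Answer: 1401/22 ≈ 63.682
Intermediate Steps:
G(n) = -2 (G(n) = (0 - 2) + 0 = -2 + 0 = -2)
w = 8 (w = -2*(-4) = 8)
t = -1/66 (t = 1/(-6*11) = 1/(-66) = -1/66 ≈ -0.015152)
w**2 + t*21 = 8**2 - 1/66*21 = 64 - 7/22 = 1401/22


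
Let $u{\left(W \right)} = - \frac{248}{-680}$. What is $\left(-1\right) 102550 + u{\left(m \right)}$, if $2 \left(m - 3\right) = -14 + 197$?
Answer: $- \frac{8716719}{85} \approx -1.0255 \cdot 10^{5}$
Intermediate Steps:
$m = \frac{189}{2}$ ($m = 3 + \frac{-14 + 197}{2} = 3 + \frac{1}{2} \cdot 183 = 3 + \frac{183}{2} = \frac{189}{2} \approx 94.5$)
$u{\left(W \right)} = \frac{31}{85}$ ($u{\left(W \right)} = \left(-248\right) \left(- \frac{1}{680}\right) = \frac{31}{85}$)
$\left(-1\right) 102550 + u{\left(m \right)} = \left(-1\right) 102550 + \frac{31}{85} = -102550 + \frac{31}{85} = - \frac{8716719}{85}$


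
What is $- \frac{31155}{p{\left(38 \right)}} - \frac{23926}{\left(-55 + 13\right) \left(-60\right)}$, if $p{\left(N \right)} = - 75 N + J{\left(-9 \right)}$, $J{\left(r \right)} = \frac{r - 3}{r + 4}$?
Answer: $\frac{205931}{142380} \approx 1.4463$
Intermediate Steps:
$J{\left(r \right)} = \frac{-3 + r}{4 + r}$
$p{\left(N \right)} = \frac{12}{5} - 75 N$ ($p{\left(N \right)} = - 75 N + \frac{-3 - 9}{4 - 9} = - 75 N + \frac{1}{-5} \left(-12\right) = - 75 N - - \frac{12}{5} = - 75 N + \frac{12}{5} = \frac{12}{5} - 75 N$)
$- \frac{31155}{p{\left(38 \right)}} - \frac{23926}{\left(-55 + 13\right) \left(-60\right)} = - \frac{31155}{\frac{12}{5} - 2850} - \frac{23926}{\left(-55 + 13\right) \left(-60\right)} = - \frac{31155}{\frac{12}{5} - 2850} - \frac{23926}{\left(-42\right) \left(-60\right)} = - \frac{31155}{- \frac{14238}{5}} - \frac{23926}{2520} = \left(-31155\right) \left(- \frac{5}{14238}\right) - \frac{1709}{180} = \frac{51925}{4746} - \frac{1709}{180} = \frac{205931}{142380}$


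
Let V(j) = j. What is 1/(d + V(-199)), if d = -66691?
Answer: -1/66890 ≈ -1.4950e-5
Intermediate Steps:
1/(d + V(-199)) = 1/(-66691 - 199) = 1/(-66890) = -1/66890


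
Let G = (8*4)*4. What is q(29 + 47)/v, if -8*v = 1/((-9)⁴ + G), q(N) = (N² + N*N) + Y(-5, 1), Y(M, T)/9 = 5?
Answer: -620578664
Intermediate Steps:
G = 128 (G = 32*4 = 128)
Y(M, T) = 45 (Y(M, T) = 9*5 = 45)
q(N) = 45 + 2*N² (q(N) = (N² + N*N) + 45 = (N² + N²) + 45 = 2*N² + 45 = 45 + 2*N²)
v = -1/53512 (v = -1/(8*((-9)⁴ + 128)) = -1/(8*(6561 + 128)) = -⅛/6689 = -⅛*1/6689 = -1/53512 ≈ -1.8687e-5)
q(29 + 47)/v = (45 + 2*(29 + 47)²)/(-1/53512) = (45 + 2*76²)*(-53512) = (45 + 2*5776)*(-53512) = (45 + 11552)*(-53512) = 11597*(-53512) = -620578664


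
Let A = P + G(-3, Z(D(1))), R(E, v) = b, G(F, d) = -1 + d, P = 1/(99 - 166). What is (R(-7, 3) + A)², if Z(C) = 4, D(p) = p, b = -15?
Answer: 648025/4489 ≈ 144.36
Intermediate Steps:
P = -1/67 (P = 1/(-67) = -1/67 ≈ -0.014925)
R(E, v) = -15
A = 200/67 (A = -1/67 + (-1 + 4) = -1/67 + 3 = 200/67 ≈ 2.9851)
(R(-7, 3) + A)² = (-15 + 200/67)² = (-805/67)² = 648025/4489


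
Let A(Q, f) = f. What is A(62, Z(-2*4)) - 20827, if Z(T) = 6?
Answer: -20821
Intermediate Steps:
A(62, Z(-2*4)) - 20827 = 6 - 20827 = -20821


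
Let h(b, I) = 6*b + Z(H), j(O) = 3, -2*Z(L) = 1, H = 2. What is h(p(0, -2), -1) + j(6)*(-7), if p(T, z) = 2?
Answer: -19/2 ≈ -9.5000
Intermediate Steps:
Z(L) = -½ (Z(L) = -½*1 = -½)
h(b, I) = -½ + 6*b (h(b, I) = 6*b - ½ = -½ + 6*b)
h(p(0, -2), -1) + j(6)*(-7) = (-½ + 6*2) + 3*(-7) = (-½ + 12) - 21 = 23/2 - 21 = -19/2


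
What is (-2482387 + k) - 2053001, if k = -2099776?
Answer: -6635164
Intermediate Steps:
(-2482387 + k) - 2053001 = (-2482387 - 2099776) - 2053001 = -4582163 - 2053001 = -6635164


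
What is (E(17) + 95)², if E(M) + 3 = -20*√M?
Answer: 15264 - 3680*√17 ≈ 90.971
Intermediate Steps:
E(M) = -3 - 20*√M
(E(17) + 95)² = ((-3 - 20*√17) + 95)² = (92 - 20*√17)²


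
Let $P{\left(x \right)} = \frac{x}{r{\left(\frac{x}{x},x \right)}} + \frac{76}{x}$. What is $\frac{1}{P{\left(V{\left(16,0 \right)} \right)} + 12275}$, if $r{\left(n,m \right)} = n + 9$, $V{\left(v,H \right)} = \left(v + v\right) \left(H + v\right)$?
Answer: $\frac{640}{7888863} \approx 8.1127 \cdot 10^{-5}$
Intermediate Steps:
$V{\left(v,H \right)} = 2 v \left(H + v\right)$
$r{\left(n,m \right)} = 9 + n$
$P{\left(x \right)} = \frac{76}{x} + \frac{x}{10}$ ($P{\left(x \right)} = \frac{x}{9 + \frac{x}{x}} + \frac{76}{x} = \frac{x}{9 + 1} + \frac{76}{x} = \frac{x}{10} + \frac{76}{x} = \frac{76}{x} + \frac{x}{10}$)
$\frac{1}{P{\left(V{\left(16,0 \right)} \right)} + 12275} = \frac{1}{\left(\frac{76}{2 \cdot 16 \left(0 + 16\right)} + \frac{2 \cdot 16 \left(0 + 16\right)}{10}\right) + 12275} = \frac{1}{\left(\frac{76}{2 \cdot 16 \cdot 16} + \frac{2 \cdot 16 \cdot 16}{10}\right) + 12275} = \frac{1}{\left(\frac{76}{512} + \frac{1}{10} \cdot 512\right) + 12275} = \frac{1}{\left(76 \cdot \frac{1}{512} + \frac{256}{5}\right) + 12275} = \frac{1}{\left(\frac{19}{128} + \frac{256}{5}\right) + 12275} = \frac{1}{\frac{32863}{640} + 12275} = \frac{1}{\frac{7888863}{640}} = \frac{640}{7888863}$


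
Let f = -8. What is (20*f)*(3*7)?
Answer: -3360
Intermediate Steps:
(20*f)*(3*7) = (20*(-8))*(3*7) = -160*21 = -3360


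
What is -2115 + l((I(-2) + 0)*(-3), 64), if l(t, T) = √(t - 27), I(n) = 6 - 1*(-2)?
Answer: -2115 + I*√51 ≈ -2115.0 + 7.1414*I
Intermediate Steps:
I(n) = 8 (I(n) = 6 + 2 = 8)
l(t, T) = √(-27 + t)
-2115 + l((I(-2) + 0)*(-3), 64) = -2115 + √(-27 + (8 + 0)*(-3)) = -2115 + √(-27 + 8*(-3)) = -2115 + √(-27 - 24) = -2115 + √(-51) = -2115 + I*√51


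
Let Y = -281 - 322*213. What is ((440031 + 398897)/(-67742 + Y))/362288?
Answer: -52433/3093237587 ≈ -1.6951e-5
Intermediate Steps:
Y = -68867 (Y = -281 - 68586 = -68867)
((440031 + 398897)/(-67742 + Y))/362288 = ((440031 + 398897)/(-67742 - 68867))/362288 = (838928/(-136609))*(1/362288) = (838928*(-1/136609))*(1/362288) = -838928/136609*1/362288 = -52433/3093237587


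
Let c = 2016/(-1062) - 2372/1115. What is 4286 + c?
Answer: 281689682/65785 ≈ 4282.0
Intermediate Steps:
c = -264828/65785 (c = 2016*(-1/1062) - 2372*1/1115 = -112/59 - 2372/1115 = -264828/65785 ≈ -4.0257)
4286 + c = 4286 - 264828/65785 = 281689682/65785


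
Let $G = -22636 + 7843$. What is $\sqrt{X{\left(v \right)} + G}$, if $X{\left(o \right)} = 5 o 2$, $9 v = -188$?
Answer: $\frac{i \sqrt{135017}}{3} \approx 122.48 i$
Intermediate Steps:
$v = - \frac{188}{9}$ ($v = \frac{1}{9} \left(-188\right) = - \frac{188}{9} \approx -20.889$)
$X{\left(o \right)} = 10 o$
$G = -14793$
$\sqrt{X{\left(v \right)} + G} = \sqrt{10 \left(- \frac{188}{9}\right) - 14793} = \sqrt{- \frac{1880}{9} - 14793} = \sqrt{- \frac{135017}{9}} = \frac{i \sqrt{135017}}{3}$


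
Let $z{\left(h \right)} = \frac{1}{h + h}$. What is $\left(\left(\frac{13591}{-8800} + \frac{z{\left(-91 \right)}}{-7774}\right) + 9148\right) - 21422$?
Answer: $- \frac{38210204995947}{3112709600} \approx -12276.0$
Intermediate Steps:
$z{\left(h \right)} = \frac{1}{2 h}$
$\left(\left(\frac{13591}{-8800} + \frac{z{\left(-91 \right)}}{-7774}\right) + 9148\right) - 21422 = \left(\left(\frac{13591}{-8800} + \frac{\frac{1}{2} \frac{1}{-91}}{-7774}\right) + 9148\right) - 21422 = \left(\left(13591 \left(- \frac{1}{8800}\right) + \frac{1}{2} \left(- \frac{1}{91}\right) \left(- \frac{1}{7774}\right)\right) + 9148\right) - 21422 = \left(\left(- \frac{13591}{8800} - - \frac{1}{1414868}\right) + 9148\right) - 21422 = \left(\left(- \frac{13591}{8800} + \frac{1}{1414868}\right) + 9148\right) - 21422 = \left(- \frac{4807365547}{3112709600} + 9148\right) - 21422 = \frac{28470260055253}{3112709600} - 21422 = - \frac{38210204995947}{3112709600}$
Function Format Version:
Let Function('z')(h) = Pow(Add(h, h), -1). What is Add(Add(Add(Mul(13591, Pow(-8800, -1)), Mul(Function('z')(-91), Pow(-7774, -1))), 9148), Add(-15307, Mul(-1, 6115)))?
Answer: Rational(-38210204995947, 3112709600) ≈ -12276.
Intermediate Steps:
Function('z')(h) = Mul(Rational(1, 2), Pow(h, -1)) (Function('z')(h) = Pow(Mul(2, h), -1) = Mul(Rational(1, 2), Pow(h, -1)))
Add(Add(Add(Mul(13591, Pow(-8800, -1)), Mul(Function('z')(-91), Pow(-7774, -1))), 9148), Add(-15307, Mul(-1, 6115))) = Add(Add(Add(Mul(13591, Pow(-8800, -1)), Mul(Mul(Rational(1, 2), Pow(-91, -1)), Pow(-7774, -1))), 9148), Add(-15307, Mul(-1, 6115))) = Add(Add(Add(Mul(13591, Rational(-1, 8800)), Mul(Mul(Rational(1, 2), Rational(-1, 91)), Rational(-1, 7774))), 9148), Add(-15307, -6115)) = Add(Add(Add(Rational(-13591, 8800), Mul(Rational(-1, 182), Rational(-1, 7774))), 9148), -21422) = Add(Add(Add(Rational(-13591, 8800), Rational(1, 1414868)), 9148), -21422) = Add(Add(Rational(-4807365547, 3112709600), 9148), -21422) = Add(Rational(28470260055253, 3112709600), -21422) = Rational(-38210204995947, 3112709600)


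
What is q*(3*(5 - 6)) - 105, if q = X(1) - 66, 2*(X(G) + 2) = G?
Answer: 195/2 ≈ 97.500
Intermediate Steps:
X(G) = -2 + G/2
q = -135/2 (q = (-2 + (1/2)*1) - 66 = (-2 + 1/2) - 66 = -3/2 - 66 = -135/2 ≈ -67.500)
q*(3*(5 - 6)) - 105 = -405*(5 - 6)/2 - 105 = -405*(-1)/2 - 105 = -135/2*(-3) - 105 = 405/2 - 105 = 195/2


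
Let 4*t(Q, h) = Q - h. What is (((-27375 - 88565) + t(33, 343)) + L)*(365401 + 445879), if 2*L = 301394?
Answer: 28134784760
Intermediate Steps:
L = 150697 (L = (1/2)*301394 = 150697)
t(Q, h) = -h/4 + Q/4 (t(Q, h) = (Q - h)/4 = -h/4 + Q/4)
(((-27375 - 88565) + t(33, 343)) + L)*(365401 + 445879) = (((-27375 - 88565) + (-1/4*343 + (1/4)*33)) + 150697)*(365401 + 445879) = ((-115940 + (-343/4 + 33/4)) + 150697)*811280 = ((-115940 - 155/2) + 150697)*811280 = (-232035/2 + 150697)*811280 = (69359/2)*811280 = 28134784760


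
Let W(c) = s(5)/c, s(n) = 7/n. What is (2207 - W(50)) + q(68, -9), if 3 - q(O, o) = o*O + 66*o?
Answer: 853993/250 ≈ 3416.0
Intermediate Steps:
q(O, o) = 3 - 66*o - O*o (q(O, o) = 3 - (o*O + 66*o) = 3 - (O*o + 66*o) = 3 - (66*o + O*o) = 3 + (-66*o - O*o) = 3 - 66*o - O*o)
W(c) = 7/(5*c) (W(c) = (7/5)/c = (7*(⅕))/c = 7/(5*c))
(2207 - W(50)) + q(68, -9) = (2207 - 7/(5*50)) + (3 - 66*(-9) - 1*68*(-9)) = (2207 - 7/(5*50)) + (3 + 594 + 612) = (2207 - 1*7/250) + 1209 = (2207 - 7/250) + 1209 = 551743/250 + 1209 = 853993/250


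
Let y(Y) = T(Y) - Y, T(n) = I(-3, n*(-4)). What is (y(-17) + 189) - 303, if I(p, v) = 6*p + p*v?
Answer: -319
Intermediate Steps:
T(n) = -18 + 12*n (T(n) = -3*(6 + n*(-4)) = -3*(6 - 4*n) = -18 + 12*n)
y(Y) = -18 + 11*Y (y(Y) = (-18 + 12*Y) - Y = -18 + 11*Y)
(y(-17) + 189) - 303 = ((-18 + 11*(-17)) + 189) - 303 = ((-18 - 187) + 189) - 303 = (-205 + 189) - 303 = -16 - 303 = -319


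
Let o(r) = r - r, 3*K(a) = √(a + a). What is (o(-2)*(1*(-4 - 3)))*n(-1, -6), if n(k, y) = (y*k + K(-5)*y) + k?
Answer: 0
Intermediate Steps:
K(a) = √2*√a/3 (K(a) = √(a + a)/3 = √(2*a)/3 = (√2*√a)/3 = √2*√a/3)
n(k, y) = k + k*y + I*y*√10/3 (n(k, y) = (y*k + (√2*√(-5)/3)*y) + k = (k*y + (√2*(I*√5)/3)*y) + k = (k*y + (I*√10/3)*y) + k = (k*y + I*y*√10/3) + k = k + k*y + I*y*√10/3)
o(r) = 0
(o(-2)*(1*(-4 - 3)))*n(-1, -6) = (0*(1*(-4 - 3)))*(-1 - 1*(-6) + (⅓)*I*(-6)*√10) = (0*(1*(-7)))*(-1 + 6 - 2*I*√10) = (0*(-7))*(5 - 2*I*√10) = 0*(5 - 2*I*√10) = 0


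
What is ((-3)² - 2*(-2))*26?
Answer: 338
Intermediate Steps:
((-3)² - 2*(-2))*26 = (9 + 4)*26 = 13*26 = 338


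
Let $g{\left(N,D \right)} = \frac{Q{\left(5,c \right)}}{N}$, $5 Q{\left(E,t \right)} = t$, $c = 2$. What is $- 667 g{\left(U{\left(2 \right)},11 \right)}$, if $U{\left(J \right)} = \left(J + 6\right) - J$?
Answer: $- \frac{667}{15} \approx -44.467$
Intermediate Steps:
$Q{\left(E,t \right)} = \frac{t}{5}$
$U{\left(J \right)} = 6$ ($U{\left(J \right)} = \left(6 + J\right) - J = 6$)
$g{\left(N,D \right)} = \frac{2}{5 N}$ ($g{\left(N,D \right)} = \frac{\frac{1}{5} \cdot 2}{N} = \frac{2}{5 N}$)
$- 667 g{\left(U{\left(2 \right)},11 \right)} = - 667 \frac{2}{5 \cdot 6} = - 667 \cdot \frac{2}{5} \cdot \frac{1}{6} = \left(-667\right) \frac{1}{15} = - \frac{667}{15}$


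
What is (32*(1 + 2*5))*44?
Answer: 15488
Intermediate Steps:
(32*(1 + 2*5))*44 = (32*(1 + 10))*44 = (32*11)*44 = 352*44 = 15488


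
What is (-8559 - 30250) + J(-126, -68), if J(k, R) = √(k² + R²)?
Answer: -38809 + 10*√205 ≈ -38666.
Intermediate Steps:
J(k, R) = √(R² + k²)
(-8559 - 30250) + J(-126, -68) = (-8559 - 30250) + √((-68)² + (-126)²) = -38809 + √(4624 + 15876) = -38809 + √20500 = -38809 + 10*√205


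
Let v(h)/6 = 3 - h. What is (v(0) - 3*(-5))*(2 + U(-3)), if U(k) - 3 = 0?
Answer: 165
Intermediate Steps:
U(k) = 3 (U(k) = 3 + 0 = 3)
v(h) = 18 - 6*h (v(h) = 6*(3 - h) = 18 - 6*h)
(v(0) - 3*(-5))*(2 + U(-3)) = ((18 - 6*0) - 3*(-5))*(2 + 3) = ((18 + 0) + 15)*5 = (18 + 15)*5 = 33*5 = 165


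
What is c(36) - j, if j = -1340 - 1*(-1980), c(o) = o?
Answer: -604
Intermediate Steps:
j = 640 (j = -1340 + 1980 = 640)
c(36) - j = 36 - 1*640 = 36 - 640 = -604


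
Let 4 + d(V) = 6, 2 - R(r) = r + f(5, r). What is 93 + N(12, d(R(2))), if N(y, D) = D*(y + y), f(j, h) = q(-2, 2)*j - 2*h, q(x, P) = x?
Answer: 141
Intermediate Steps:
f(j, h) = -2*h - 2*j (f(j, h) = -2*j - 2*h = -2*h - 2*j)
R(r) = 12 + r (R(r) = 2 - (r + (-2*r - 2*5)) = 2 - (r + (-2*r - 10)) = 2 - (r + (-10 - 2*r)) = 2 - (-10 - r) = 2 + (10 + r) = 12 + r)
d(V) = 2 (d(V) = -4 + 6 = 2)
N(y, D) = 2*D*y (N(y, D) = D*(2*y) = 2*D*y)
93 + N(12, d(R(2))) = 93 + 2*2*12 = 93 + 48 = 141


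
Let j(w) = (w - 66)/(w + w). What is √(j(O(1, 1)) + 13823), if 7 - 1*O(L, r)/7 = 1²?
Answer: 3*√75257/7 ≈ 117.57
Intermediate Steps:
O(L, r) = 42 (O(L, r) = 49 - 7*1² = 49 - 7*1 = 49 - 7 = 42)
j(w) = (-66 + w)/(2*w) (j(w) = (-66 + w)/((2*w)) = (-66 + w)*(1/(2*w)) = (-66 + w)/(2*w))
√(j(O(1, 1)) + 13823) = √((½)*(-66 + 42)/42 + 13823) = √((½)*(1/42)*(-24) + 13823) = √(-2/7 + 13823) = √(96759/7) = 3*√75257/7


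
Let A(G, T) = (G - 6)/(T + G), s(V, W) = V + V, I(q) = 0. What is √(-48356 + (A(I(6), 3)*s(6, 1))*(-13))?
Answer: 2*I*√12011 ≈ 219.19*I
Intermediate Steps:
s(V, W) = 2*V
A(G, T) = (-6 + G)/(G + T)
√(-48356 + (A(I(6), 3)*s(6, 1))*(-13)) = √(-48356 + (((-6 + 0)/(0 + 3))*(2*6))*(-13)) = √(-48356 + ((-6/3)*12)*(-13)) = √(-48356 + (((⅓)*(-6))*12)*(-13)) = √(-48356 - 2*12*(-13)) = √(-48356 - 24*(-13)) = √(-48356 + 312) = √(-48044) = 2*I*√12011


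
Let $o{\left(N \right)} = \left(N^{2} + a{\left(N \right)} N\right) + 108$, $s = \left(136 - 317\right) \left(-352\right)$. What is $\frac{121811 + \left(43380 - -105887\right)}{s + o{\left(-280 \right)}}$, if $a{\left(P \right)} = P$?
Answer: $\frac{135539}{110310} \approx 1.2287$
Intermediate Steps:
$s = 63712$ ($s = \left(-181\right) \left(-352\right) = 63712$)
$o{\left(N \right)} = 108 + 2 N^{2}$ ($o{\left(N \right)} = \left(N^{2} + N N\right) + 108 = \left(N^{2} + N^{2}\right) + 108 = 2 N^{2} + 108 = 108 + 2 N^{2}$)
$\frac{121811 + \left(43380 - -105887\right)}{s + o{\left(-280 \right)}} = \frac{121811 + \left(43380 - -105887\right)}{63712 + \left(108 + 2 \left(-280\right)^{2}\right)} = \frac{121811 + \left(43380 + 105887\right)}{63712 + \left(108 + 2 \cdot 78400\right)} = \frac{121811 + 149267}{63712 + \left(108 + 156800\right)} = \frac{271078}{63712 + 156908} = \frac{271078}{220620} = 271078 \cdot \frac{1}{220620} = \frac{135539}{110310}$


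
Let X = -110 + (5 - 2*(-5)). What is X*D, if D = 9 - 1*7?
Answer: -190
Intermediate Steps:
D = 2 (D = 9 - 7 = 2)
X = -95 (X = -110 + (5 + 10) = -110 + 15 = -95)
X*D = -95*2 = -190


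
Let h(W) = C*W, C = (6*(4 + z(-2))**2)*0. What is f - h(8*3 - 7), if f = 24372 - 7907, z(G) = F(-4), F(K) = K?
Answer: 16465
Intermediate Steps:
z(G) = -4
C = 0 (C = (6*(4 - 4)**2)*0 = (6*0**2)*0 = (6*0)*0 = 0*0 = 0)
h(W) = 0 (h(W) = 0*W = 0)
f = 16465
f - h(8*3 - 7) = 16465 - 1*0 = 16465 + 0 = 16465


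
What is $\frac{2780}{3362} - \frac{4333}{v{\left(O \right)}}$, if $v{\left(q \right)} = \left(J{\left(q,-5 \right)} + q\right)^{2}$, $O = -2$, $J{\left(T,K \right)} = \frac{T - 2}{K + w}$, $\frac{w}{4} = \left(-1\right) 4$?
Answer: $- \frac{3210136733}{2427364} \approx -1322.5$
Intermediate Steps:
$w = -16$ ($w = 4 \left(\left(-1\right) 4\right) = 4 \left(-4\right) = -16$)
$J{\left(T,K \right)} = \frac{-2 + T}{-16 + K}$ ($J{\left(T,K \right)} = \frac{T - 2}{K - 16} = \frac{-2 + T}{-16 + K}$)
$v{\left(q \right)} = \left(\frac{2}{21} + \frac{20 q}{21}\right)^{2}$ ($v{\left(q \right)} = \left(\frac{-2 + q}{-16 - 5} + q\right)^{2} = \left(\frac{-2 + q}{-21} + q\right)^{2} = \left(- \frac{-2 + q}{21} + q\right)^{2} = \left(\left(\frac{2}{21} - \frac{q}{21}\right) + q\right)^{2} = \left(\frac{2}{21} + \frac{20 q}{21}\right)^{2}$)
$\frac{2780}{3362} - \frac{4333}{v{\left(O \right)}} = \frac{2780}{3362} - \frac{4333}{\frac{4}{441} \left(1 + 10 \left(-2\right)\right)^{2}} = 2780 \cdot \frac{1}{3362} - \frac{4333}{\frac{4}{441} \left(1 - 20\right)^{2}} = \frac{1390}{1681} - \frac{4333}{\frac{4}{441} \left(-19\right)^{2}} = \frac{1390}{1681} - \frac{4333}{\frac{4}{441} \cdot 361} = \frac{1390}{1681} - \frac{4333}{\frac{1444}{441}} = \frac{1390}{1681} - \frac{1910853}{1444} = - \frac{3210136733}{2427364}$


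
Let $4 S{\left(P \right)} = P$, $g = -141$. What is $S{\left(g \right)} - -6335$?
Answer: $\frac{25199}{4} \approx 6299.8$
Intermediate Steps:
$S{\left(P \right)} = \frac{P}{4}$
$S{\left(g \right)} - -6335 = \frac{1}{4} \left(-141\right) - -6335 = - \frac{141}{4} + 6335 = \frac{25199}{4}$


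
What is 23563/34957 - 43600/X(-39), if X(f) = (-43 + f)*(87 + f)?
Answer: 101054323/8599422 ≈ 11.751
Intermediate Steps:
23563/34957 - 43600/X(-39) = 23563/34957 - 43600/(-3741 + (-39)**2 + 44*(-39)) = 23563*(1/34957) - 43600/(-3741 + 1521 - 1716) = 23563/34957 - 43600/(-3936) = 23563/34957 - 43600*(-1/3936) = 23563/34957 + 2725/246 = 101054323/8599422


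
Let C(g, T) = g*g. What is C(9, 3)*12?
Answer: 972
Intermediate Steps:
C(g, T) = g**2
C(9, 3)*12 = 9**2*12 = 81*12 = 972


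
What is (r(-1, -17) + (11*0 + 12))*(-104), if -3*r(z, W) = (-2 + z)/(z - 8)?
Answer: -11128/9 ≈ -1236.4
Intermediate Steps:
r(z, W) = -(-2 + z)/(3*(-8 + z)) (r(z, W) = -(-2 + z)/(3*(z - 8)) = -(-2 + z)/(3*(-8 + z)))
(r(-1, -17) + (11*0 + 12))*(-104) = ((2 - 1*(-1))/(3*(-8 - 1)) + (11*0 + 12))*(-104) = ((⅓)*(2 + 1)/(-9) + (0 + 12))*(-104) = ((⅓)*(-⅑)*3 + 12)*(-104) = (-⅑ + 12)*(-104) = (107/9)*(-104) = -11128/9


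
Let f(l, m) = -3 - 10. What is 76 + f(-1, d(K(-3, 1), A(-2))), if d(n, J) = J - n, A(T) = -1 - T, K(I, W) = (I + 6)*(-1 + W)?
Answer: 63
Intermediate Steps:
K(I, W) = (-1 + W)*(6 + I) (K(I, W) = (6 + I)*(-1 + W) = (-1 + W)*(6 + I))
f(l, m) = -13
76 + f(-1, d(K(-3, 1), A(-2))) = 76 - 13 = 63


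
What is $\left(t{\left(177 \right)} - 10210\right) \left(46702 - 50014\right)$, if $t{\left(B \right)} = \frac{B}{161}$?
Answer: $\frac{236683152}{7} \approx 3.3812 \cdot 10^{7}$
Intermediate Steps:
$t{\left(B \right)} = \frac{B}{161}$ ($t{\left(B \right)} = B \frac{1}{161} = \frac{B}{161}$)
$\left(t{\left(177 \right)} - 10210\right) \left(46702 - 50014\right) = \left(\frac{1}{161} \cdot 177 - 10210\right) \left(46702 - 50014\right) = \left(\frac{177}{161} - 10210\right) \left(-3312\right) = \left(- \frac{1643633}{161}\right) \left(-3312\right) = \frac{236683152}{7}$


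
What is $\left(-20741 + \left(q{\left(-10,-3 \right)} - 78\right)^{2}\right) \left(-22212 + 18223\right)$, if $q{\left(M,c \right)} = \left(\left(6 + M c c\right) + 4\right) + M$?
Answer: $-29849687$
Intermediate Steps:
$q{\left(M,c \right)} = 10 + M + M c^{2}$ ($q{\left(M,c \right)} = \left(\left(6 + M c^{2}\right) + 4\right) + M = \left(10 + M c^{2}\right) + M = 10 + M + M c^{2}$)
$\left(-20741 + \left(q{\left(-10,-3 \right)} - 78\right)^{2}\right) \left(-22212 + 18223\right) = \left(-20741 + \left(\left(10 - 10 - 10 \left(-3\right)^{2}\right) - 78\right)^{2}\right) \left(-22212 + 18223\right) = \left(-20741 + \left(\left(10 - 10 - 90\right) - 78\right)^{2}\right) \left(-3989\right) = \left(-20741 + \left(-90 - 78\right)^{2}\right) \left(-3989\right) = \left(-20741 + \left(-168\right)^{2}\right) \left(-3989\right) = \left(-20741 + 28224\right) \left(-3989\right) = 7483 \left(-3989\right) = -29849687$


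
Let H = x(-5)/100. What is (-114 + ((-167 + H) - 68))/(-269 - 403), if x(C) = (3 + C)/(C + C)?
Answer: 174499/336000 ≈ 0.51934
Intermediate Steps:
x(C) = (3 + C)/(2*C) (x(C) = (3 + C)/((2*C)) = (3 + C)*(1/(2*C)) = (3 + C)/(2*C))
H = 1/500 (H = ((½)*(3 - 5)/(-5))/100 = ((½)*(-⅕)*(-2))*(1/100) = (⅕)*(1/100) = 1/500 ≈ 0.0020000)
(-114 + ((-167 + H) - 68))/(-269 - 403) = (-114 + ((-167 + 1/500) - 68))/(-269 - 403) = (-114 + (-83499/500 - 68))/(-672) = (-114 - 117499/500)*(-1/672) = -174499/500*(-1/672) = 174499/336000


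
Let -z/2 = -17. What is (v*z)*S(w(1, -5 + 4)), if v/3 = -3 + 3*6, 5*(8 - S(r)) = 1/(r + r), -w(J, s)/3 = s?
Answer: 12189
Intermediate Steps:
w(J, s) = -3*s
z = 34 (z = -2*(-17) = 34)
S(r) = 8 - 1/(10*r) (S(r) = 8 - 1/(5*(r + r)) = 8 - 1/(2*r)/5 = 8 - 1/(10*r))
v = 45 (v = 3*(-3 + 3*6) = 3*(-3 + 18) = 3*15 = 45)
(v*z)*S(w(1, -5 + 4)) = (45*34)*(8 - (-1/(3*(-5 + 4)))/10) = 1530*(8 - 1/(10*((-3*(-1))))) = 1530*(8 - 1/10/3) = 1530*(8 - 1/10*1/3) = 1530*(8 - 1/30) = 1530*(239/30) = 12189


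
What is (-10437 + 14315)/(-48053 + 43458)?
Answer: -3878/4595 ≈ -0.84396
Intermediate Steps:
(-10437 + 14315)/(-48053 + 43458) = 3878/(-4595) = 3878*(-1/4595) = -3878/4595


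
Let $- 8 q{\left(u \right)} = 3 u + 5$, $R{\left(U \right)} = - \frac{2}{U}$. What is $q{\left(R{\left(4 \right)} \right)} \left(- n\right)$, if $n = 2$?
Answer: $\frac{7}{8} \approx 0.875$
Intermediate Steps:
$q{\left(u \right)} = - \frac{5}{8} - \frac{3 u}{8}$ ($q{\left(u \right)} = - \frac{3 u + 5}{8} = - \frac{5 + 3 u}{8} = - \frac{5}{8} - \frac{3 u}{8}$)
$q{\left(R{\left(4 \right)} \right)} \left(- n\right) = \left(- \frac{5}{8} - \frac{3 \left(- \frac{2}{4}\right)}{8}\right) \left(\left(-1\right) 2\right) = \left(- \frac{5}{8} - \frac{3 \left(\left(-2\right) \frac{1}{4}\right)}{8}\right) \left(-2\right) = \left(- \frac{5}{8} - - \frac{3}{16}\right) \left(-2\right) = \left(- \frac{5}{8} + \frac{3}{16}\right) \left(-2\right) = \left(- \frac{7}{16}\right) \left(-2\right) = \frac{7}{8}$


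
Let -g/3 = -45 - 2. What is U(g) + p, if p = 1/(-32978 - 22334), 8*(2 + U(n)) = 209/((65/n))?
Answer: 196558041/3595280 ≈ 54.671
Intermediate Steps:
g = 141 (g = -3*(-45 - 2) = -3*(-47) = 141)
U(n) = -2 + 209*n/520 (U(n) = -2 + (209/((65/n)))/8 = -2 + (209*(n/65))/8 = -2 + (209*n/65)/8 = -2 + 209*n/520)
p = -1/55312 (p = 1/(-55312) = -1/55312 ≈ -1.8079e-5)
U(g) + p = (-2 + (209/520)*141) - 1/55312 = (-2 + 29469/520) - 1/55312 = 28429/520 - 1/55312 = 196558041/3595280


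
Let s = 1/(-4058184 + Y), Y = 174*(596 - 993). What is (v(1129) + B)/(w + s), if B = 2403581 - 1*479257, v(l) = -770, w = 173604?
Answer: 7939011329148/716509192247 ≈ 11.080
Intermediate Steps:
Y = -69078 (Y = 174*(-397) = -69078)
B = 1924324 (B = 2403581 - 479257 = 1924324)
s = -1/4127262 (s = 1/(-4058184 - 69078) = 1/(-4127262) = -1/4127262 ≈ -2.4229e-7)
(v(1129) + B)/(w + s) = (-770 + 1924324)/(173604 - 1/4127262) = 1923554/(716509192247/4127262) = 1923554*(4127262/716509192247) = 7939011329148/716509192247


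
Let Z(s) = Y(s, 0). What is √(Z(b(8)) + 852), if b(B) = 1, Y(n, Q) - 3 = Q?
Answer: 3*√95 ≈ 29.240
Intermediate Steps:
Y(n, Q) = 3 + Q
Z(s) = 3 (Z(s) = 3 + 0 = 3)
√(Z(b(8)) + 852) = √(3 + 852) = √855 = 3*√95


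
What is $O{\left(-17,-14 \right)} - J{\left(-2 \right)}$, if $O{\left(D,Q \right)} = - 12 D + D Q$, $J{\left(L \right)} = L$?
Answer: $444$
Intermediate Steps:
$O{\left(-17,-14 \right)} - J{\left(-2 \right)} = - 17 \left(-12 - 14\right) - -2 = \left(-17\right) \left(-26\right) + 2 = 442 + 2 = 444$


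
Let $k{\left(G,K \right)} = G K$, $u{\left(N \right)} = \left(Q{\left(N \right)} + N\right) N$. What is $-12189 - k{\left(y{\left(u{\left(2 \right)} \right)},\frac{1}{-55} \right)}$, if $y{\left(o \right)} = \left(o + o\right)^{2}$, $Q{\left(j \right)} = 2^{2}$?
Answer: $- \frac{669819}{55} \approx -12179.0$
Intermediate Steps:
$Q{\left(j \right)} = 4$
$u{\left(N \right)} = N \left(4 + N\right)$ ($u{\left(N \right)} = \left(4 + N\right) N = N \left(4 + N\right)$)
$y{\left(o \right)} = 4 o^{2}$ ($y{\left(o \right)} = \left(2 o\right)^{2} = 4 o^{2}$)
$-12189 - k{\left(y{\left(u{\left(2 \right)} \right)},\frac{1}{-55} \right)} = -12189 - \frac{4 \left(2 \left(4 + 2\right)\right)^{2}}{-55} = -12189 - 4 \left(2 \cdot 6\right)^{2} \left(- \frac{1}{55}\right) = -12189 - 4 \cdot 12^{2} \left(- \frac{1}{55}\right) = -12189 - 4 \cdot 144 \left(- \frac{1}{55}\right) = -12189 - 576 \left(- \frac{1}{55}\right) = -12189 - - \frac{576}{55} = -12189 + \frac{576}{55} = - \frac{669819}{55}$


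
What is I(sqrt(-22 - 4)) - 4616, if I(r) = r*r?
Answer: -4642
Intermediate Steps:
I(r) = r**2
I(sqrt(-22 - 4)) - 4616 = (sqrt(-22 - 4))**2 - 4616 = (sqrt(-26))**2 - 4616 = (I*sqrt(26))**2 - 4616 = -26 - 4616 = -4642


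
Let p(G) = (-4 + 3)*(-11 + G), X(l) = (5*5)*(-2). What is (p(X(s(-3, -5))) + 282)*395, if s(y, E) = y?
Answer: 135485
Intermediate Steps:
X(l) = -50 (X(l) = 25*(-2) = -50)
p(G) = 11 - G (p(G) = -(-11 + G) = 11 - G)
(p(X(s(-3, -5))) + 282)*395 = ((11 - 1*(-50)) + 282)*395 = ((11 + 50) + 282)*395 = (61 + 282)*395 = 343*395 = 135485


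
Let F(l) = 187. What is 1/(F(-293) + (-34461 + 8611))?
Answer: -1/25663 ≈ -3.8967e-5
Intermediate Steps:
1/(F(-293) + (-34461 + 8611)) = 1/(187 + (-34461 + 8611)) = 1/(187 - 25850) = 1/(-25663) = -1/25663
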